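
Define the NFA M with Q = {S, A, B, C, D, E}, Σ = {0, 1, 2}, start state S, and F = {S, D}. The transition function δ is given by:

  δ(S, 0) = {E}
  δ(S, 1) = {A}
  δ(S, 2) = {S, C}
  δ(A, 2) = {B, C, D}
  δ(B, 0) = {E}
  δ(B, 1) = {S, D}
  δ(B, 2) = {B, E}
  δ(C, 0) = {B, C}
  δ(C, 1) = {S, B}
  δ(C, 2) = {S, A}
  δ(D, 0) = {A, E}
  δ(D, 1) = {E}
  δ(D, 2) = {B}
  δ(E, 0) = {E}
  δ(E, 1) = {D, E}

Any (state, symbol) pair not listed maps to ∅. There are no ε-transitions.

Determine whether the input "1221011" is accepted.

Start in {S}.
Read '1': S→{A}; now {A}.
Read '2': A→{B, C, D}; now {B, C, D}.
Read '2': B→{B, E}, C→{S, A}, D→{B}; now {S, A, B, E}.
Read '1': S→{A}, A→∅, B→{S, D}, E→{D, E}; now {S, A, D, E}.
Read '0': S→{E}, A→∅, D→{A, E}, E→{E}; now {A, E}.
Read '1': A→∅, E→{D, E}; now {D, E}.
Read '1': D→{E}, E→{D, E}; now {D, E}.
The final set {D, E} contains the accepting state D.

Yes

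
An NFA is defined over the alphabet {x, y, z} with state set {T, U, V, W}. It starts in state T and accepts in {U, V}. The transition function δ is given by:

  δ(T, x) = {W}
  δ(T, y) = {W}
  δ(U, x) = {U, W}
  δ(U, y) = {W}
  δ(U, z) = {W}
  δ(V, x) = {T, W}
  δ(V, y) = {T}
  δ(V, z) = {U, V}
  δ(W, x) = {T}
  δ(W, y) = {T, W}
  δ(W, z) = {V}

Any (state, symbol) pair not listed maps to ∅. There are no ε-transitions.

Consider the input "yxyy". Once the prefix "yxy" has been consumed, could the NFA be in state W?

Start in {T}.
Read 'y': {T} → {W}.
Read 'x': {W} → {T}.
Read 'y': {T} → {W}.
State W is in {W}.

Yes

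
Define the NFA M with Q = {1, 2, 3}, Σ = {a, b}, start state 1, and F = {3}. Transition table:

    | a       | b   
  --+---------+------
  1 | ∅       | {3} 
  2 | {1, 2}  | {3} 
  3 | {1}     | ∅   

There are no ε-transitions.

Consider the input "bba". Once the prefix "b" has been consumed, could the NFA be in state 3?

Yes

Start in {1}.
Read 'b': {1} → {3}.
State 3 is in {3}.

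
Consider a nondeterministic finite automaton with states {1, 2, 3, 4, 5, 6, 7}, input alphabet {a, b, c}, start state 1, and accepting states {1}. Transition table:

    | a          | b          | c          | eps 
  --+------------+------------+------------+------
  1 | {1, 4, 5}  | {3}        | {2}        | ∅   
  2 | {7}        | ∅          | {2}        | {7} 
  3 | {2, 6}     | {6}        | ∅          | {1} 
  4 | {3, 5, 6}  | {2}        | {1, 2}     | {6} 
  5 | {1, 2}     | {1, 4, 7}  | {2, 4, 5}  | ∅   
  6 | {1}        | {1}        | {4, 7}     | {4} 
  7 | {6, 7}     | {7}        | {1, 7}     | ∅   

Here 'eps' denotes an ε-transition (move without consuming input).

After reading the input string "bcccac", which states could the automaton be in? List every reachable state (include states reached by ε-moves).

Start in {1}.
Read 'b': 1→{3}; union {3}; ε-closure = {1, 3}.
Read 'c': 1→{2}, 3→∅; union {2}; ε-closure = {2, 7}.
Read 'c': 2→{2}, 7→{1, 7}; now {1, 2, 7}.
Read 'c': 1→{2}, 2→{2}, 7→{1, 7}; now {1, 2, 7}.
Read 'a': 1→{1, 4, 5}, 2→{7}, 7→{6, 7}; now {1, 4, 5, 6, 7}.
Read 'c': 1→{2}, 4→{1, 2}, 5→{2, 4, 5}, 6→{4, 7}, 7→{1, 7}; union {1, 2, 4, 5, 7}; ε-closure = {1, 2, 4, 5, 6, 7}.

{1, 2, 4, 5, 6, 7}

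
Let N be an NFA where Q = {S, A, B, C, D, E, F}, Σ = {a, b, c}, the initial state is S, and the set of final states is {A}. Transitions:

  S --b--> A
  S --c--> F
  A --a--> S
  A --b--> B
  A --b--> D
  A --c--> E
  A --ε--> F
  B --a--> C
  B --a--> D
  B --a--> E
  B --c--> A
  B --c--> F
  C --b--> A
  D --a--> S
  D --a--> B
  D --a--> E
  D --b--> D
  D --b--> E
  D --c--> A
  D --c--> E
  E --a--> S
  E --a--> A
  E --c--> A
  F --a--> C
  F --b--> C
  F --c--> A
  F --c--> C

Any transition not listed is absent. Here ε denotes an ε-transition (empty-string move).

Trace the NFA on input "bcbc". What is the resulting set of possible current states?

{A, C, E, F}

Start in {S}.
Read 'b': {S} → {A, F}.
Read 'c': {A, F} → {A, C, E, F}.
Read 'b': {A, C, E, F} → {A, B, C, D, F}.
Read 'c': {A, B, C, D, F} → {A, C, E, F}.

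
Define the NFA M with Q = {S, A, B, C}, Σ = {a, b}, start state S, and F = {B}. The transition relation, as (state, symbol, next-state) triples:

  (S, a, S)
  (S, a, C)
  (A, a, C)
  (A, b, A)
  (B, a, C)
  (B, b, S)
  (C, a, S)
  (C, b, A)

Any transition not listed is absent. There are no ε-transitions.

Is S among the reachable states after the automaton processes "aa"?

Start in {S}.
Read 'a': S→{S, C}; now {S, C}.
Read 'a': S→{S, C}, C→{S}; now {S, C}.
State S is in {S, C}.

Yes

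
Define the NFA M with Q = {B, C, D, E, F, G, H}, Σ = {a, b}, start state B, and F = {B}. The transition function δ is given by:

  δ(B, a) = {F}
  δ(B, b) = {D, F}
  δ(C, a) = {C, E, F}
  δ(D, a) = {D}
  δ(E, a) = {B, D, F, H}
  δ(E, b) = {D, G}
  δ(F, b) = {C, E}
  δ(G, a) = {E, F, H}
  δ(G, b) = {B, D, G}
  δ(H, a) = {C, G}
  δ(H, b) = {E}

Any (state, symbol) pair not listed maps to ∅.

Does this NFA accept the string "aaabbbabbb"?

No

Start in {B}.
Read 'a': B→{F}; now {F}.
Read 'a': F→∅; now ∅.
The set is empty and remains empty for the remaining 8 symbols.
The final set ∅ contains no accepting state.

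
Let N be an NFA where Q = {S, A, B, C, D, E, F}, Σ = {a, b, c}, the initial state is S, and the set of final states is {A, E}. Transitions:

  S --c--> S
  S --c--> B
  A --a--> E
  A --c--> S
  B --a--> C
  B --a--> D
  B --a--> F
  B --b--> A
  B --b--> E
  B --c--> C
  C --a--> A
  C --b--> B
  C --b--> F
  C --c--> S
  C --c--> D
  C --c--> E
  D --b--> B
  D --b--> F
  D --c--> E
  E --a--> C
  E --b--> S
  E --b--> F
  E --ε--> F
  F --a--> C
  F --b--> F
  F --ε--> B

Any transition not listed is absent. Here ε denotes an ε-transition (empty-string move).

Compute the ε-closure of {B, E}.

{B, E, F}

Begin with {B, E}.
ε-move E → F; add F.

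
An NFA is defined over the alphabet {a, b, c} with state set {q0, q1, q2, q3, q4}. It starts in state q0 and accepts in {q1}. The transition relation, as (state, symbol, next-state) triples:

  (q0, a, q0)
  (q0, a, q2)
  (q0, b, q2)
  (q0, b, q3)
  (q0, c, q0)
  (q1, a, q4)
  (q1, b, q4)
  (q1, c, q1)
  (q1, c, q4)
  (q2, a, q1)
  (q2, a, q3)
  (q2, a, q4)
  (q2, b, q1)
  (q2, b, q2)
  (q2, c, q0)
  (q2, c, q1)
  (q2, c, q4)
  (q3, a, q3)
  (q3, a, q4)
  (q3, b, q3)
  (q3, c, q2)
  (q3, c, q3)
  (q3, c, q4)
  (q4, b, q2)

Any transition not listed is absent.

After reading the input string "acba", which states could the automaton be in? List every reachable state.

{q1, q3, q4}

Start in {q0}.
Read 'a': q0→{q0, q2}; now {q0, q2}.
Read 'c': q0→{q0}, q2→{q0, q1, q4}; now {q0, q1, q4}.
Read 'b': q0→{q2, q3}, q1→{q4}, q4→{q2}; now {q2, q3, q4}.
Read 'a': q2→{q1, q3, q4}, q3→{q3, q4}, q4→∅; now {q1, q3, q4}.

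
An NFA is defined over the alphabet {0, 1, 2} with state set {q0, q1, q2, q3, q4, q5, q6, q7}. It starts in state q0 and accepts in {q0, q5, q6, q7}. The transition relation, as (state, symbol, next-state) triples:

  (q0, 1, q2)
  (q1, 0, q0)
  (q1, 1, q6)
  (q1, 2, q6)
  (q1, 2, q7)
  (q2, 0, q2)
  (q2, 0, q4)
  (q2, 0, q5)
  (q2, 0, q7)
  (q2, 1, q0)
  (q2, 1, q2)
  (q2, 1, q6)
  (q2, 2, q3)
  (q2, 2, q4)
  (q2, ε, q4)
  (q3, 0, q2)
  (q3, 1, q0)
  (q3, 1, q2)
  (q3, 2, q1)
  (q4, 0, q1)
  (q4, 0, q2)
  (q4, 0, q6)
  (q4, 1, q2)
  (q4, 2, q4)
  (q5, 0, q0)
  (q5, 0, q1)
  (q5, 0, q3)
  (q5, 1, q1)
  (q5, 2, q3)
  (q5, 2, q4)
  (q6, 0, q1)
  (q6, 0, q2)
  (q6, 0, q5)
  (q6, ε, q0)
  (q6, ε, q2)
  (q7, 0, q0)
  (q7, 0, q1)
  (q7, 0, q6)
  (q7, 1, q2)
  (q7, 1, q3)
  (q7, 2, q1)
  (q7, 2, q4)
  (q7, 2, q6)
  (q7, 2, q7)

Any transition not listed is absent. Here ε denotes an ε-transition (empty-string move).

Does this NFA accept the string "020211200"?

No

Start in {q0}.
Read '0': {q0} → ∅.
The set is empty and remains empty for the remaining 8 symbols.
The final set ∅ contains no accepting state.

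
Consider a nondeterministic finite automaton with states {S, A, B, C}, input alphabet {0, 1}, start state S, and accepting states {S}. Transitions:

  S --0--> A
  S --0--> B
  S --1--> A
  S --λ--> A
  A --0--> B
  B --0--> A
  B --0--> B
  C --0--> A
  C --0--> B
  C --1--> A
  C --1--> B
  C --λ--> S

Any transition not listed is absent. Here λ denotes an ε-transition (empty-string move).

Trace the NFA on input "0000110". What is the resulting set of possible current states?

∅

Start: ε-closure({S}) = {S, A}.
Read '0': S→{A, B}, A→{B}; now {A, B}.
Read '0': A→{B}, B→{A, B}; now {A, B}.
Read '0': A→{B}, B→{A, B}; now {A, B}.
Read '0': A→{B}, B→{A, B}; now {A, B}.
Read '1': A→∅, B→∅; now ∅.
The set is empty and remains empty for the remaining 2 symbols.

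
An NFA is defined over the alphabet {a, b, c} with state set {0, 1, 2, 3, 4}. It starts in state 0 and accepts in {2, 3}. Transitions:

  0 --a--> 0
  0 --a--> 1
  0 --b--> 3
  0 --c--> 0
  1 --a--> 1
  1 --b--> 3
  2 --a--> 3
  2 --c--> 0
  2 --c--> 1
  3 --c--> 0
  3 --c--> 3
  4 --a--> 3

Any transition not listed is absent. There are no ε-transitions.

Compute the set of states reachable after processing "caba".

Start in {0}.
Read 'c': 0→{0}; now {0}.
Read 'a': 0→{0, 1}; now {0, 1}.
Read 'b': 0→{3}, 1→{3}; now {3}.
Read 'a': 3→∅; now ∅.

∅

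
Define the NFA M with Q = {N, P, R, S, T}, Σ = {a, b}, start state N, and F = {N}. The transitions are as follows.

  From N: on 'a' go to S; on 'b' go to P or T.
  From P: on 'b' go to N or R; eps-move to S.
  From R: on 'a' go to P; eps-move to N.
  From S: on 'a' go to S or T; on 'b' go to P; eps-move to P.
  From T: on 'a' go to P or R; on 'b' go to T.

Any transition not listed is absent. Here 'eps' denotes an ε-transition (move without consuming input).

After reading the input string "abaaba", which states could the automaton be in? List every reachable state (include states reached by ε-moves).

{N, P, R, S, T}

Start in {N}.
Read 'a': {N} → {P, S}.
Read 'b': {P, S} → {N, P, R, S}.
Read 'a': {N, P, R, S} → {P, S, T}.
Read 'a': {P, S, T} → {N, P, R, S, T}.
Read 'b': {N, P, R, S, T} → {N, P, R, S, T}.
Read 'a': {N, P, R, S, T} → {N, P, R, S, T}.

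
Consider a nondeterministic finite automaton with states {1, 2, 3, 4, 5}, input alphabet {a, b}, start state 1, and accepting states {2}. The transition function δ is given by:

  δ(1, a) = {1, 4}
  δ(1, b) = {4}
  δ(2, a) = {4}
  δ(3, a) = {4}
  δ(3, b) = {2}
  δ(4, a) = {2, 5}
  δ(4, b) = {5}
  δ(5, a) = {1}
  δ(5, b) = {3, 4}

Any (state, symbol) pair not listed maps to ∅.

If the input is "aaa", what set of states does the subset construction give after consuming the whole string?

{1, 2, 4, 5}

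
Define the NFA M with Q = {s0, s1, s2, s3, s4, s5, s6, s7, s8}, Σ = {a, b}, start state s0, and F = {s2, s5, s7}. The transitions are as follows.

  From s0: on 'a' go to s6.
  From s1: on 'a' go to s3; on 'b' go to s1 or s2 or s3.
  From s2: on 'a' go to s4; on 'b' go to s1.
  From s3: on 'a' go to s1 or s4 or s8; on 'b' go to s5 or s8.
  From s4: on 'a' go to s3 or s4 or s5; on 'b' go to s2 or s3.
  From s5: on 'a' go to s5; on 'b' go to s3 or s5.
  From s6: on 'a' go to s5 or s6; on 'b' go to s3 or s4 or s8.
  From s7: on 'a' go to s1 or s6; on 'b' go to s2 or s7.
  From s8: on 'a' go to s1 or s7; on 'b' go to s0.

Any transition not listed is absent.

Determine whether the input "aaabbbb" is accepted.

Start in {s0}.
Read 'a': s0→{s6}; now {s6}.
Read 'a': s6→{s5, s6}; now {s5, s6}.
Read 'a': s5→{s5}, s6→{s5, s6}; now {s5, s6}.
Read 'b': s5→{s3, s5}, s6→{s3, s4, s8}; now {s3, s4, s5, s8}.
Read 'b': s3→{s5, s8}, s4→{s2, s3}, s5→{s3, s5}, s8→{s0}; now {s0, s2, s3, s5, s8}.
Read 'b': s0→∅, s2→{s1}, s3→{s5, s8}, s5→{s3, s5}, s8→{s0}; now {s0, s1, s3, s5, s8}.
Read 'b': s0→∅, s1→{s1, s2, s3}, s3→{s5, s8}, s5→{s3, s5}, s8→{s0}; now {s0, s1, s2, s3, s5, s8}.
The final set {s0, s1, s2, s3, s5, s8} contains the accepting states s2, s5.

Yes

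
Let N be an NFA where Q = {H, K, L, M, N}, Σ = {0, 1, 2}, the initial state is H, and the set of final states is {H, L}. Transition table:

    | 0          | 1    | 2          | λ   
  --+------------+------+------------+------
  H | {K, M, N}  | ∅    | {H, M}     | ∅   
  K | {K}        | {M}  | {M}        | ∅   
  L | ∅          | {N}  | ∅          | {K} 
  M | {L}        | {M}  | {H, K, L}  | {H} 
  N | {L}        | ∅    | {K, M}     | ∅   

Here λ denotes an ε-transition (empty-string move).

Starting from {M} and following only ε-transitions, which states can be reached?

{H, M}

Begin with {M}.
ε-move M → H; add H.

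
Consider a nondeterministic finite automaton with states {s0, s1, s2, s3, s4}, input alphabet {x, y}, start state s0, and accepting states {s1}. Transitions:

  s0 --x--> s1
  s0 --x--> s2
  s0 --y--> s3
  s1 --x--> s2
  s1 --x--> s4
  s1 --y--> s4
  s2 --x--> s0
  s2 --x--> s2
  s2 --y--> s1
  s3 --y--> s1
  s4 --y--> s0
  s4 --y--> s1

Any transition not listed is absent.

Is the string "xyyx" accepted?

Yes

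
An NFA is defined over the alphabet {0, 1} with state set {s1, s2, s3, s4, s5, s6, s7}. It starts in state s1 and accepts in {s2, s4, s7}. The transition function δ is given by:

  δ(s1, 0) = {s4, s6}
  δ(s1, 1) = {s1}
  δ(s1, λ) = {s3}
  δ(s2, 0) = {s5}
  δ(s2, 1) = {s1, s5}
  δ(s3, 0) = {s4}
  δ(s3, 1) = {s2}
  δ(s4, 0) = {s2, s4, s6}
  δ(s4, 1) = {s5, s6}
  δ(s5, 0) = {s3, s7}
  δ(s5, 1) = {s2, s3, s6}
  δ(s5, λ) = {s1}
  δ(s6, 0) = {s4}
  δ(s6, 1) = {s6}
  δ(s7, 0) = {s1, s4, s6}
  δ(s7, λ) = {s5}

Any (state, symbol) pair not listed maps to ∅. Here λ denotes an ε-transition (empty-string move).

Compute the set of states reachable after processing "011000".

Start: ε-closure({s1}) = {s1, s3}.
Read '0': s1→{s4, s6}, s3→{s4}; now {s4, s6}.
Read '1': s4→{s5, s6}, s6→{s6}; union {s5, s6}; ε-closure = {s1, s3, s5, s6}.
Read '1': s1→{s1}, s3→{s2}, s5→{s2, s3, s6}, s6→{s6}; now {s1, s2, s3, s6}.
Read '0': s1→{s4, s6}, s2→{s5}, s3→{s4}, s6→{s4}; union {s4, s5, s6}; ε-closure = {s1, s3, s4, s5, s6}.
Read '0': s1→{s4, s6}, s3→{s4}, s4→{s2, s4, s6}, s5→{s3, s7}, s6→{s4}; union {s2, s3, s4, s6, s7}; ε-closure = {s1, s2, s3, s4, s5, s6, s7}.
Read '0': s1→{s4, s6}, s2→{s5}, s3→{s4}, s4→{s2, s4, s6}, s5→{s3, s7}, s6→{s4}, s7→{s1, s4, s6}; now {s1, s2, s3, s4, s5, s6, s7}.

{s1, s2, s3, s4, s5, s6, s7}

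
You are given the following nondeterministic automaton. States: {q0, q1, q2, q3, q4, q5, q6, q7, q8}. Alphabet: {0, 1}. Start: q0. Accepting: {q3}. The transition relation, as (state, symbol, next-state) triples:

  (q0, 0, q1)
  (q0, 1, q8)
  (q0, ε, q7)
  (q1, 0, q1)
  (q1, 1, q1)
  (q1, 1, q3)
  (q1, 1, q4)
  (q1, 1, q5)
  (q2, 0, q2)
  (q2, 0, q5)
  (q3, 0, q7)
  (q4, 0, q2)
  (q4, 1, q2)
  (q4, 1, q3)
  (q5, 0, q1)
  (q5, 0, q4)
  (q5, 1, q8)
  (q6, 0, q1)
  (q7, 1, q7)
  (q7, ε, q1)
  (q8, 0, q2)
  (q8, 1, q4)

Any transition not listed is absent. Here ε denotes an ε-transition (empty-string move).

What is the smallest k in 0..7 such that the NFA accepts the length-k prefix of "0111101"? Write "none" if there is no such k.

2

Start: ε-closure({q0}) = {q0, q1, q7}.
Read '0': {q0, q1, q7} → {q1}.
Read '1': {q1} → {q1, q3, q4, q5}.
None of the earlier sets intersect F, but {q1, q3, q4, q5} does.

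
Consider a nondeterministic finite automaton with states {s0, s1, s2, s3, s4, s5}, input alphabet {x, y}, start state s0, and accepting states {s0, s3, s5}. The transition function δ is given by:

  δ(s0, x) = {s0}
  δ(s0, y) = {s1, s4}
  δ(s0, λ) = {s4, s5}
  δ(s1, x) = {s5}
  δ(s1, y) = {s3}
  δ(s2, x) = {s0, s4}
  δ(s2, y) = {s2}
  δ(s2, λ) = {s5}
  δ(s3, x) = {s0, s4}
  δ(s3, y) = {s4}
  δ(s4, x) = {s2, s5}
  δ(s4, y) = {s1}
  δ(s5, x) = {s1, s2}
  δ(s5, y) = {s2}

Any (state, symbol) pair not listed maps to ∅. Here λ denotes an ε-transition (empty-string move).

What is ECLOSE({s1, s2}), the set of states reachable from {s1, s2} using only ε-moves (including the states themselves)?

Begin with {s1, s2}.
ε-move s2 → s5; add s5.

{s1, s2, s5}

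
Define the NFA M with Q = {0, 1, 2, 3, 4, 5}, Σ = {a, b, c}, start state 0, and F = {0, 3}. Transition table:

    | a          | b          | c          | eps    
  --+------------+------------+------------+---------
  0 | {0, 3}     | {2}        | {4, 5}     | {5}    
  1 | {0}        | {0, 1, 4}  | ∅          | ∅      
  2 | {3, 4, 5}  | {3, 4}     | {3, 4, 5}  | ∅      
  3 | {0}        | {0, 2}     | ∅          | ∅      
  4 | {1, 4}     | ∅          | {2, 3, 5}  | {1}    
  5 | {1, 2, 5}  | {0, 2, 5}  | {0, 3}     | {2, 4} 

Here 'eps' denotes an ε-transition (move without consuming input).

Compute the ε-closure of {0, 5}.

Begin with {0, 5}.
ε-move 5 → 2; add 2.
ε-move 5 → 4; add 4.
ε-move 4 → 1; add 1.

{0, 1, 2, 4, 5}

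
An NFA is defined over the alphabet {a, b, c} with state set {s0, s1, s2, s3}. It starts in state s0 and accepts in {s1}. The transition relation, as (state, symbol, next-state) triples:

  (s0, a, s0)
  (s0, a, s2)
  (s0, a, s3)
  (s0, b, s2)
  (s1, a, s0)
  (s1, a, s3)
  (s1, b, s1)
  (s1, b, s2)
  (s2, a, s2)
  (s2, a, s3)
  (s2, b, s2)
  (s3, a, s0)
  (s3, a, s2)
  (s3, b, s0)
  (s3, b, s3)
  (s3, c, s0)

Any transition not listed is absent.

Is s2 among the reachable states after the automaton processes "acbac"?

Start in {s0}.
Read 'a': {s0} → {s0, s2, s3}.
Read 'c': {s0, s2, s3} → {s0}.
Read 'b': {s0} → {s2}.
Read 'a': {s2} → {s2, s3}.
Read 'c': {s2, s3} → {s0}.
State s2 is not in {s0}.

No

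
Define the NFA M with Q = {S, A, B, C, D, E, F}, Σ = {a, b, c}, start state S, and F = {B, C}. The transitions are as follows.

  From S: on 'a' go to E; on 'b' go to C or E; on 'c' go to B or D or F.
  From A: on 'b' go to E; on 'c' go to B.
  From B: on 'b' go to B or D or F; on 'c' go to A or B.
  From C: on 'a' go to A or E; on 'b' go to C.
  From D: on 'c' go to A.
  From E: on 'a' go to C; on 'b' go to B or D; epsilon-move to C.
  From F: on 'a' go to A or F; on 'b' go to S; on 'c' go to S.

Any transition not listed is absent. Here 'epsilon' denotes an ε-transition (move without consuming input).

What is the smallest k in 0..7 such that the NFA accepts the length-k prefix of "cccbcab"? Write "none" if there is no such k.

Start in {S}.
Read 'c': {S} → {B, D, F}.
None of the earlier sets intersect F, but {B, D, F} does.

1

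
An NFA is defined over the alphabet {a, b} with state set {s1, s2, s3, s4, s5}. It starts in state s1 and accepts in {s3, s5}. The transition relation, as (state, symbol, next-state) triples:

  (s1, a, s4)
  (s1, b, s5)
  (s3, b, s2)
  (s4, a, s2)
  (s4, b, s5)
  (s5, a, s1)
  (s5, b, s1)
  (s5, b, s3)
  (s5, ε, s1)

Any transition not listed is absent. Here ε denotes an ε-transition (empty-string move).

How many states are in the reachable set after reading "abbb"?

4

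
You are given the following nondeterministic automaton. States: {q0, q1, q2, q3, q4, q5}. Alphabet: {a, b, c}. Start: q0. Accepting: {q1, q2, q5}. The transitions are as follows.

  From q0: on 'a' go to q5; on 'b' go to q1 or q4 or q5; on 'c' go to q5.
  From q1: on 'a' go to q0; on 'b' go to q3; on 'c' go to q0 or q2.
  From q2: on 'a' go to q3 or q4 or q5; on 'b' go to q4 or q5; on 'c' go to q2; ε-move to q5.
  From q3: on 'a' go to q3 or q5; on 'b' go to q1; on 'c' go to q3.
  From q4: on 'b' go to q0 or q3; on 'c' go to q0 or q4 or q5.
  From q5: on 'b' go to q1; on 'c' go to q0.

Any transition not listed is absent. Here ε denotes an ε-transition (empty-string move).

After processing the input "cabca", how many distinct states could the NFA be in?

0

Start in {q0}.
Read 'c': q0→{q5}; now {q5}.
Read 'a': q5→∅; now ∅.
The set is empty and remains empty for the remaining 3 symbols.
That set has 0 states.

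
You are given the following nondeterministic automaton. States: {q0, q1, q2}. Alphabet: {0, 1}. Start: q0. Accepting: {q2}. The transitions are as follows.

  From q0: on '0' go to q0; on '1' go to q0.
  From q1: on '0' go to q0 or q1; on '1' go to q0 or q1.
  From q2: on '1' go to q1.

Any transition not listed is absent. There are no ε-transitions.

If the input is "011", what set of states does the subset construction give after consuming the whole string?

Start in {q0}.
Read '0': q0→{q0}; now {q0}.
Read '1': q0→{q0}; now {q0}.
Read '1': q0→{q0}; now {q0}.

{q0}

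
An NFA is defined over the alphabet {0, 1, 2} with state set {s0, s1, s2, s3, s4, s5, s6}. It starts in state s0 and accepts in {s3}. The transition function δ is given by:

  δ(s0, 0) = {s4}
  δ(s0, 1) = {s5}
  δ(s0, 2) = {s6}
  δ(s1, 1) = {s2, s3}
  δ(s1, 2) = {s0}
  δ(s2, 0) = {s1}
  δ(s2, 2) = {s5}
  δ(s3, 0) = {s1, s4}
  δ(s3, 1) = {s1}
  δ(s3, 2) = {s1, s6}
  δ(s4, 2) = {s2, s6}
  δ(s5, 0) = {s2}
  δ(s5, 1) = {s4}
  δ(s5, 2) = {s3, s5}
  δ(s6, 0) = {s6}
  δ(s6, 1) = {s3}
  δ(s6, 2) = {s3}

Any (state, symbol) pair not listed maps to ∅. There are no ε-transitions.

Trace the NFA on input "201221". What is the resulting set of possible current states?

Start in {s0}.
Read '2': {s0} → {s6}.
Read '0': {s6} → {s6}.
Read '1': {s6} → {s3}.
Read '2': {s3} → {s1, s6}.
Read '2': {s1, s6} → {s0, s3}.
Read '1': {s0, s3} → {s1, s5}.

{s1, s5}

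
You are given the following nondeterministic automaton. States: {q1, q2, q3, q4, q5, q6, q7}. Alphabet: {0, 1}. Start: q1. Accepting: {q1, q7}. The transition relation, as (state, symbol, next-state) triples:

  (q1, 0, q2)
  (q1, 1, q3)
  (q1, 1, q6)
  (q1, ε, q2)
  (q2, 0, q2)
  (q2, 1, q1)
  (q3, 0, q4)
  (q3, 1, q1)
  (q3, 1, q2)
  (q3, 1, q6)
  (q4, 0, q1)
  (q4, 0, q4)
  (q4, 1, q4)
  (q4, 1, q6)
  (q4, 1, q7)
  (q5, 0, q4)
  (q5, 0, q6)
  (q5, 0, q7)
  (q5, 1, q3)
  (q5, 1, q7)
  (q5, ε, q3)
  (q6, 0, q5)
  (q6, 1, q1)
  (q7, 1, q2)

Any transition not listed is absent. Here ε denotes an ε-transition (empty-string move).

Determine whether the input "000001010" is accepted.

No

Start: ε-closure({q1}) = {q1, q2}.
Read '0': {q1, q2} → {q2}.
Read '0': {q2} → {q2}.
Read '0': {q2} → {q2}.
Read '0': {q2} → {q2}.
Read '0': {q2} → {q2}.
Read '1': {q2} → {q1, q2}.
Read '0': {q1, q2} → {q2}.
Read '1': {q2} → {q1, q2}.
Read '0': {q1, q2} → {q2}.
The final set {q2} contains no accepting state.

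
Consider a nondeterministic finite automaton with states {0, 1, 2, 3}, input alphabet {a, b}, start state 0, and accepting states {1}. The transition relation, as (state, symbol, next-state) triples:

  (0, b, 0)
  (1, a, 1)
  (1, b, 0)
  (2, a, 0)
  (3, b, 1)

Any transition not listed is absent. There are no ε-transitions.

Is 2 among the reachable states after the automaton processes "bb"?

No

Start in {0}.
Read 'b': {0} → {0}.
Read 'b': {0} → {0}.
State 2 is not in {0}.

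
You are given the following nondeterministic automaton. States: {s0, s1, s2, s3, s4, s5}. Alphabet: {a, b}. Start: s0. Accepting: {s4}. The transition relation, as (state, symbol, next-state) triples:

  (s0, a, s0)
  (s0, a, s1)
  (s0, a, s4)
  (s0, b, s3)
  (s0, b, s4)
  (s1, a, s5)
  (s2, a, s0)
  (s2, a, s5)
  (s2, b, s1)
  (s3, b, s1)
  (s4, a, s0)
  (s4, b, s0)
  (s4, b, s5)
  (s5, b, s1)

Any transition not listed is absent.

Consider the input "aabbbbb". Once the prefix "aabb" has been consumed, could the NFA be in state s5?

Yes

Start in {s0}.
Read 'a': {s0} → {s0, s1, s4}.
Read 'a': {s0, s1, s4} → {s0, s1, s4, s5}.
Read 'b': {s0, s1, s4, s5} → {s0, s1, s3, s4, s5}.
Read 'b': {s0, s1, s3, s4, s5} → {s0, s1, s3, s4, s5}.
State s5 is in {s0, s1, s3, s4, s5}.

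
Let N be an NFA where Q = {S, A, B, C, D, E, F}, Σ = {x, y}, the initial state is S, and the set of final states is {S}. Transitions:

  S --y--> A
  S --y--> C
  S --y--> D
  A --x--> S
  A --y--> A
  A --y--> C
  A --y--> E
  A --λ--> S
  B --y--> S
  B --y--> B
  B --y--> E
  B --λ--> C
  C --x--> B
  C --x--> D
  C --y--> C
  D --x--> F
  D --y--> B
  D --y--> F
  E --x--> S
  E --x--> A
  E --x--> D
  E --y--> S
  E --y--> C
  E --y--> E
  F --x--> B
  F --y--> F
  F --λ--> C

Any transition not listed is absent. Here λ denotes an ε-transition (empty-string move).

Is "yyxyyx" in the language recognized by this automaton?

Start in {S}.
Read 'y': S→{A, C, D}; union {A, C, D}; ε-closure = {S, A, C, D}.
Read 'y': S→{A, C, D}, A→{A, C, E}, C→{C}, D→{B, F}; union {A, B, C, D, E, F}; ε-closure = {S, A, B, C, D, E, F}.
Read 'x': S→∅, A→{S}, B→∅, C→{B, D}, D→{F}, E→{S, A, D}, F→{B}; union {S, A, B, D, F}; ε-closure = {S, A, B, C, D, F}.
Read 'y': S→{A, C, D}, A→{A, C, E}, B→{S, B, E}, C→{C}, D→{B, F}, F→{F}; now {S, A, B, C, D, E, F}.
Read 'y': S→{A, C, D}, A→{A, C, E}, B→{S, B, E}, C→{C}, D→{B, F}, E→{S, C, E}, F→{F}; now {S, A, B, C, D, E, F}.
Read 'x': S→∅, A→{S}, B→∅, C→{B, D}, D→{F}, E→{S, A, D}, F→{B}; union {S, A, B, D, F}; ε-closure = {S, A, B, C, D, F}.
The final set {S, A, B, C, D, F} contains the accepting state S.

Yes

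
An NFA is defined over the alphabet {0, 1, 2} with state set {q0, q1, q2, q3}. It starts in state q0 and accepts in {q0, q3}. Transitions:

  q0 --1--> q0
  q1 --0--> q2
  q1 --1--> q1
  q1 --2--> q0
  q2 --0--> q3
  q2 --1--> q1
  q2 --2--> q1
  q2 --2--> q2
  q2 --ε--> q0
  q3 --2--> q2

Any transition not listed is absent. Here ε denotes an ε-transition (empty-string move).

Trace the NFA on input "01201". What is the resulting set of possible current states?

∅

Start in {q0}.
Read '0': {q0} → ∅.
The set is empty and remains empty for the remaining 4 symbols.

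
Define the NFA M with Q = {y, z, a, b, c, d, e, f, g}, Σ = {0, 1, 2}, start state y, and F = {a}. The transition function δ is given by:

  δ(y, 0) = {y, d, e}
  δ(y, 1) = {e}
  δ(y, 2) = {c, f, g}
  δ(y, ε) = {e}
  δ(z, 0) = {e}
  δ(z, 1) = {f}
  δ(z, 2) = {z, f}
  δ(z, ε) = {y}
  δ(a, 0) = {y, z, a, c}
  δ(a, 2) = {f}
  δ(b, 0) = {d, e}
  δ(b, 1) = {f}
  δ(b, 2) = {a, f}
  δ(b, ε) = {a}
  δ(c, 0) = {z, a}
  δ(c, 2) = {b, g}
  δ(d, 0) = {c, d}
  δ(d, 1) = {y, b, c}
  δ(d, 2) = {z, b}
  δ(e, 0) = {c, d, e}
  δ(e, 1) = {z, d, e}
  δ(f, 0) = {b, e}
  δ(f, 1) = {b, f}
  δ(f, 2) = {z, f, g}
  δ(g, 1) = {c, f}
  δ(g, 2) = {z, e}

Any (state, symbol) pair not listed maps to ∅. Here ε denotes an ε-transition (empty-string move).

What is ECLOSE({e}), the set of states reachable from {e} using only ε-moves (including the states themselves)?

{e}

Begin with {e}.
No ε-moves leave this set, so the closure equals the set itself.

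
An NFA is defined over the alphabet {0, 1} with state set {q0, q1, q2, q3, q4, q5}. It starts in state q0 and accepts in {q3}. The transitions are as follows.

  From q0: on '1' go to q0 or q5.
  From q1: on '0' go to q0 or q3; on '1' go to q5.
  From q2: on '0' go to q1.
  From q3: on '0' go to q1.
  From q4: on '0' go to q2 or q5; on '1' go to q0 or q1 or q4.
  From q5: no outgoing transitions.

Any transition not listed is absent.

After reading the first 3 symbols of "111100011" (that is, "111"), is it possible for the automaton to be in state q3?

No

Start in {q0}.
Read '1': {q0} → {q0, q5}.
Read '1': {q0, q5} → {q0, q5}.
Read '1': {q0, q5} → {q0, q5}.
State q3 is not in {q0, q5}.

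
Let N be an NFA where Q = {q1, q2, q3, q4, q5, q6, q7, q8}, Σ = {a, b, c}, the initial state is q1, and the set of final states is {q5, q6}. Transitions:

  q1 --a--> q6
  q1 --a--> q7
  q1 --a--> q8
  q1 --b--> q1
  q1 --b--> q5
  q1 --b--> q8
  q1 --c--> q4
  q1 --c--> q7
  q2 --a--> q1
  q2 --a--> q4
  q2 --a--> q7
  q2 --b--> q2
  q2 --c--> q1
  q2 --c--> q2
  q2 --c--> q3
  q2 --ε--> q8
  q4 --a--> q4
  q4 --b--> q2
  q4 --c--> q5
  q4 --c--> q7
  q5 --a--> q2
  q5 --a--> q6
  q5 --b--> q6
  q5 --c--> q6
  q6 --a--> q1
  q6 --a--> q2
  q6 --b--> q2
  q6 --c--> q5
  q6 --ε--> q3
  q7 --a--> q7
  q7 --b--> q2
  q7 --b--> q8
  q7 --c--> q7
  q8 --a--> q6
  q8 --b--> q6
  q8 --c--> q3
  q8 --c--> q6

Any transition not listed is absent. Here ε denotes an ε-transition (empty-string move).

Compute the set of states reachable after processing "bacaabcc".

{q1, q2, q3, q4, q5, q6, q7, q8}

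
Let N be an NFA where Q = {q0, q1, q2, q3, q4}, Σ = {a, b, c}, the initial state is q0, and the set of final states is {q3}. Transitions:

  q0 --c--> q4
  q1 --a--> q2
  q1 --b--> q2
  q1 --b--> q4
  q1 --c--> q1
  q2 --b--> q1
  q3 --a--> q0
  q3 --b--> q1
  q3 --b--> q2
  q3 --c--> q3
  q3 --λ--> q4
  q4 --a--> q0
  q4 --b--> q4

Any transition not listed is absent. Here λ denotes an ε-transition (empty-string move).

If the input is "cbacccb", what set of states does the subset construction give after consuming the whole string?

Start in {q0}.
Read 'c': q0→{q4}; now {q4}.
Read 'b': q4→{q4}; now {q4}.
Read 'a': q4→{q0}; now {q0}.
Read 'c': q0→{q4}; now {q4}.
Read 'c': q4→∅; now ∅.
The set is empty and remains empty for the remaining 2 symbols.

∅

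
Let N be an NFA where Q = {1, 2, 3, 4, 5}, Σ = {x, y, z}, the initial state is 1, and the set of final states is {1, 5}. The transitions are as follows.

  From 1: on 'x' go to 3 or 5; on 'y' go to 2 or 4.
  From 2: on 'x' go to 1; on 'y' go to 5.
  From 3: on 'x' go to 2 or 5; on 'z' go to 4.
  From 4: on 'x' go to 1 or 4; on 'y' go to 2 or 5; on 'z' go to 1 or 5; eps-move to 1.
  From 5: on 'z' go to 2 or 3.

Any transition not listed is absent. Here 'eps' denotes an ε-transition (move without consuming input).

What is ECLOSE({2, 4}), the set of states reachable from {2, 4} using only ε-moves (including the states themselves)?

{1, 2, 4}

Begin with {2, 4}.
ε-move 4 → 1; add 1.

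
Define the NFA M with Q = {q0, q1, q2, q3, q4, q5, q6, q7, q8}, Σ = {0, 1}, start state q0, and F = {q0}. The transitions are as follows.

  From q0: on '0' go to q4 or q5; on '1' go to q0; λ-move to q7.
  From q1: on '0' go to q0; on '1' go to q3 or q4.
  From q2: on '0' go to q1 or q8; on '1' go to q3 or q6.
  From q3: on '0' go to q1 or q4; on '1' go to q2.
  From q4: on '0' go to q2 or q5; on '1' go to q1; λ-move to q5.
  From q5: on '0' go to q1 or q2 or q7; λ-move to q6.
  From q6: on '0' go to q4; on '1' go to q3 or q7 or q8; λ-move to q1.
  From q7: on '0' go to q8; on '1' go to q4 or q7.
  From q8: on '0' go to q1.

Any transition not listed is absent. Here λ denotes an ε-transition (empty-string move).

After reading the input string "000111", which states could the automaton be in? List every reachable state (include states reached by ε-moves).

{q0, q1, q2, q3, q4, q5, q6, q7, q8}

Start: ε-closure({q0}) = {q0, q7}.
Read '0': q0→{q4, q5}, q7→{q8}; union {q4, q5, q8}; ε-closure = {q1, q4, q5, q6, q8}.
Read '0': q1→{q0}, q4→{q2, q5}, q5→{q1, q2, q7}, q6→{q4}, q8→{q1}; union {q0, q1, q2, q4, q5, q7}; ε-closure = {q0, q1, q2, q4, q5, q6, q7}.
Read '0': q0→{q4, q5}, q1→{q0}, q2→{q1, q8}, q4→{q2, q5}, q5→{q1, q2, q7}, q6→{q4}, q7→{q8}; union {q0, q1, q2, q4, q5, q7, q8}; ε-closure = {q0, q1, q2, q4, q5, q6, q7, q8}.
Read '1': q0→{q0}, q1→{q3, q4}, q2→{q3, q6}, q4→{q1}, q5→∅, q6→{q3, q7, q8}, q7→{q4, q7}, q8→∅; union {q0, q1, q3, q4, q6, q7, q8}; ε-closure = {q0, q1, q3, q4, q5, q6, q7, q8}.
Read '1': q0→{q0}, q1→{q3, q4}, q3→{q2}, q4→{q1}, q5→∅, q6→{q3, q7, q8}, q7→{q4, q7}, q8→∅; union {q0, q1, q2, q3, q4, q7, q8}; ε-closure = {q0, q1, q2, q3, q4, q5, q6, q7, q8}.
Read '1': q0→{q0}, q1→{q3, q4}, q2→{q3, q6}, q3→{q2}, q4→{q1}, q5→∅, q6→{q3, q7, q8}, q7→{q4, q7}, q8→∅; union {q0, q1, q2, q3, q4, q6, q7, q8}; ε-closure = {q0, q1, q2, q3, q4, q5, q6, q7, q8}.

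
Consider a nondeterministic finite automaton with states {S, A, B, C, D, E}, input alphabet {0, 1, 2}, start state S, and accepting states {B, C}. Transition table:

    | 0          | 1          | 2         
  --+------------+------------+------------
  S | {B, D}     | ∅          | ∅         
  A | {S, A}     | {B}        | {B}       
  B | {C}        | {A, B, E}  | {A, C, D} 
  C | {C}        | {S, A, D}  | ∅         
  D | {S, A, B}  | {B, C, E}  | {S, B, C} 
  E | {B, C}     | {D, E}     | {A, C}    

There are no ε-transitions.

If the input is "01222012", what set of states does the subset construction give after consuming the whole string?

{S, A, B, C, D}

Start in {S}.
Read '0': {S} → {B, D}.
Read '1': {B, D} → {A, B, C, E}.
Read '2': {A, B, C, E} → {A, B, C, D}.
Read '2': {A, B, C, D} → {S, A, B, C, D}.
Read '2': {S, A, B, C, D} → {S, A, B, C, D}.
Read '0': {S, A, B, C, D} → {S, A, B, C, D}.
Read '1': {S, A, B, C, D} → {S, A, B, C, D, E}.
Read '2': {S, A, B, C, D, E} → {S, A, B, C, D}.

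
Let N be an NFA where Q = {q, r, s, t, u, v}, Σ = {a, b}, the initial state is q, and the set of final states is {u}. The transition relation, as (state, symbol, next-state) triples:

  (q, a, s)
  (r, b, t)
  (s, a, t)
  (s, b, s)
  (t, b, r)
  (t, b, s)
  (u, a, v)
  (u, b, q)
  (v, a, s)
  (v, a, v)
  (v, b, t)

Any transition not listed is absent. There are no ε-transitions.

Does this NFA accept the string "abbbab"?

No

Start in {q}.
Read 'a': q→{s}; now {s}.
Read 'b': s→{s}; now {s}.
Read 'b': s→{s}; now {s}.
Read 'b': s→{s}; now {s}.
Read 'a': s→{t}; now {t}.
Read 'b': t→{r, s}; now {r, s}.
The final set {r, s} contains no accepting state.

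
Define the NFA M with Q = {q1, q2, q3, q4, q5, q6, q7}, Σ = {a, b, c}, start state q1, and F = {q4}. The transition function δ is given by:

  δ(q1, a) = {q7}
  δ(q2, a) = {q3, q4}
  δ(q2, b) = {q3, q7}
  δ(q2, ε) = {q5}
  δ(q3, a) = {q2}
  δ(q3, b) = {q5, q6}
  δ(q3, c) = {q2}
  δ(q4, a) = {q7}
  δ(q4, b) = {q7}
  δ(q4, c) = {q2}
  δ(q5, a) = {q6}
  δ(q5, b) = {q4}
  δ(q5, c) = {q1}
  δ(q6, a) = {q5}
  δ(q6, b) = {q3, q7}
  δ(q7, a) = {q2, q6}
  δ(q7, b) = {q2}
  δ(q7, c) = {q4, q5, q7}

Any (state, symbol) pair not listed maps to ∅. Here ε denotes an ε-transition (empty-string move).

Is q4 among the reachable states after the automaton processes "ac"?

Start in {q1}.
Read 'a': q1→{q7}; now {q7}.
Read 'c': q7→{q4, q5, q7}; now {q4, q5, q7}.
State q4 is in {q4, q5, q7}.

Yes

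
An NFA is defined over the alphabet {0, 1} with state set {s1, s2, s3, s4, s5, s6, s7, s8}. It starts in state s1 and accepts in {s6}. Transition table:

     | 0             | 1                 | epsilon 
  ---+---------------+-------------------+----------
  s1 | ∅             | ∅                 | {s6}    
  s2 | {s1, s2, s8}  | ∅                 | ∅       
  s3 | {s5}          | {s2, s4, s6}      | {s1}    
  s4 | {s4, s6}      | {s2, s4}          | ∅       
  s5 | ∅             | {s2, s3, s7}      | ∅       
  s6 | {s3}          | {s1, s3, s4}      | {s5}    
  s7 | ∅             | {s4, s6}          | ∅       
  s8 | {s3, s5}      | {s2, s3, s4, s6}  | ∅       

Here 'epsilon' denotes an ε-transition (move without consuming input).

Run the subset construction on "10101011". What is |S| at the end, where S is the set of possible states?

Start: ε-closure({s1}) = {s1, s5, s6}.
Read '1': s1→∅, s5→{s2, s3, s7}, s6→{s1, s3, s4}; union {s1, s2, s3, s4, s7}; ε-closure = {s1, s2, s3, s4, s5, s6, s7}.
Read '0': s1→∅, s2→{s1, s2, s8}, s3→{s5}, s4→{s4, s6}, s5→∅, s6→{s3}, s7→∅; now {s1, s2, s3, s4, s5, s6, s8}.
Read '1': s1→∅, s2→∅, s3→{s2, s4, s6}, s4→{s2, s4}, s5→{s2, s3, s7}, s6→{s1, s3, s4}, s8→{s2, s3, s4, s6}; union {s1, s2, s3, s4, s6, s7}; ε-closure = {s1, s2, s3, s4, s5, s6, s7}.
Read '0': s1→∅, s2→{s1, s2, s8}, s3→{s5}, s4→{s4, s6}, s5→∅, s6→{s3}, s7→∅; now {s1, s2, s3, s4, s5, s6, s8}.
Read '1': s1→∅, s2→∅, s3→{s2, s4, s6}, s4→{s2, s4}, s5→{s2, s3, s7}, s6→{s1, s3, s4}, s8→{s2, s3, s4, s6}; union {s1, s2, s3, s4, s6, s7}; ε-closure = {s1, s2, s3, s4, s5, s6, s7}.
Read '0': s1→∅, s2→{s1, s2, s8}, s3→{s5}, s4→{s4, s6}, s5→∅, s6→{s3}, s7→∅; now {s1, s2, s3, s4, s5, s6, s8}.
Read '1': s1→∅, s2→∅, s3→{s2, s4, s6}, s4→{s2, s4}, s5→{s2, s3, s7}, s6→{s1, s3, s4}, s8→{s2, s3, s4, s6}; union {s1, s2, s3, s4, s6, s7}; ε-closure = {s1, s2, s3, s4, s5, s6, s7}.
Read '1': s1→∅, s2→∅, s3→{s2, s4, s6}, s4→{s2, s4}, s5→{s2, s3, s7}, s6→{s1, s3, s4}, s7→{s4, s6}; union {s1, s2, s3, s4, s6, s7}; ε-closure = {s1, s2, s3, s4, s5, s6, s7}.
That set has 7 states.

7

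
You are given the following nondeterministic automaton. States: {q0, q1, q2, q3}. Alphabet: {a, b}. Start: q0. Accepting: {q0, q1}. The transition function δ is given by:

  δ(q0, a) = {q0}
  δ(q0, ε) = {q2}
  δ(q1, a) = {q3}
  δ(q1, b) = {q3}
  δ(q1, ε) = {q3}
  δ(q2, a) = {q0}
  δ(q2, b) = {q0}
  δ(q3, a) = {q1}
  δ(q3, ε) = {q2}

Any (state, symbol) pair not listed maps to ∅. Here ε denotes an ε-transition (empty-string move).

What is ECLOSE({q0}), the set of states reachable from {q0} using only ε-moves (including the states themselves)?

{q0, q2}

Begin with {q0}.
ε-move q0 → q2; add q2.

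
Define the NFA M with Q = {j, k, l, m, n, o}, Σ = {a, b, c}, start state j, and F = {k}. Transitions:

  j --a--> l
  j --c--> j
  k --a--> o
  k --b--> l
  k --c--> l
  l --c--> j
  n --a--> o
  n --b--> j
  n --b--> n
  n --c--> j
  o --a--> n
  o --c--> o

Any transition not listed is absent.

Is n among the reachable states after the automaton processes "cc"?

Start in {j}.
Read 'c': {j} → {j}.
Read 'c': {j} → {j}.
State n is not in {j}.

No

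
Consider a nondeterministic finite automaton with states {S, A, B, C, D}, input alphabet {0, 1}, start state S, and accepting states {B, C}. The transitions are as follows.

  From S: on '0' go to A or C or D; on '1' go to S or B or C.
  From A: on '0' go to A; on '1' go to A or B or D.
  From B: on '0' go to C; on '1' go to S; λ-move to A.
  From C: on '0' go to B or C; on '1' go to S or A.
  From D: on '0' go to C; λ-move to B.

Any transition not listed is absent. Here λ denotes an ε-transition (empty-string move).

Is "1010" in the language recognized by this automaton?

Yes

Start in {S}.
Read '1': S→{S, B, C}; union {S, B, C}; ε-closure = {S, A, B, C}.
Read '0': S→{A, C, D}, A→{A}, B→{C}, C→{B, C}; now {A, B, C, D}.
Read '1': A→{A, B, D}, B→{S}, C→{S, A}, D→∅; now {S, A, B, D}.
Read '0': S→{A, C, D}, A→{A}, B→{C}, D→{C}; union {A, C, D}; ε-closure = {A, B, C, D}.
The final set {A, B, C, D} contains the accepting states B, C.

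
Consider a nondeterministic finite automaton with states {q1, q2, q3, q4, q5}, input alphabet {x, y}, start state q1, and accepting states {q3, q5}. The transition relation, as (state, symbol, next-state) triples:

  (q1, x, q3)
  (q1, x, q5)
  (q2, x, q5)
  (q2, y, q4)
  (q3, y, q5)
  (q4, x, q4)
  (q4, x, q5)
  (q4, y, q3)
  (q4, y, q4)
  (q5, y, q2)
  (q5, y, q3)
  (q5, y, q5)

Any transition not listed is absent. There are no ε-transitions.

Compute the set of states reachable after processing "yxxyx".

Start in {q1}.
Read 'y': {q1} → ∅.
The set is empty and remains empty for the remaining 4 symbols.

∅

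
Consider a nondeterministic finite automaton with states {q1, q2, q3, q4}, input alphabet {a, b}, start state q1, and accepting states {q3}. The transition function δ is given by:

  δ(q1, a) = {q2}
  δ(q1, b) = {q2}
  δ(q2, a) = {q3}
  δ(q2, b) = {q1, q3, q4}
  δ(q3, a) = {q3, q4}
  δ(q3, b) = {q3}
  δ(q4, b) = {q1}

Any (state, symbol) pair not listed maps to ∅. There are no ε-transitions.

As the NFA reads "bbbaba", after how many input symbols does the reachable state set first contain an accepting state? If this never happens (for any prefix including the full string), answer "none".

2

Start in {q1}.
Read 'b': q1→{q2}; now {q2}.
Read 'b': q2→{q1, q3, q4}; now {q1, q3, q4}.
None of the earlier sets intersect F, but {q1, q3, q4} does.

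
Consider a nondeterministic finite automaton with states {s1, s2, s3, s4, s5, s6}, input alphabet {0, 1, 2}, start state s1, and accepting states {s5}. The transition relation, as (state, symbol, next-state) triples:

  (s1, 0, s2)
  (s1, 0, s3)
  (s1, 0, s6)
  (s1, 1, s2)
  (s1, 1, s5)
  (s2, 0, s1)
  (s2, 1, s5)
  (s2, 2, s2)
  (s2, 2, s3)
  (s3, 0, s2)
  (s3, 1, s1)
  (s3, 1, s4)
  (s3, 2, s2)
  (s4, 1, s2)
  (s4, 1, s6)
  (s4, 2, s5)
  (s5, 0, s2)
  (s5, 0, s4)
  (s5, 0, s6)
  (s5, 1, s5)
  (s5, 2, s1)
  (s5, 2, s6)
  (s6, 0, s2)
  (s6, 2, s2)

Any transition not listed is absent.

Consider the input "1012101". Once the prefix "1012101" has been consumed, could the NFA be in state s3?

No

Start in {s1}.
Read '1': {s1} → {s2, s5}.
Read '0': {s2, s5} → {s1, s2, s4, s6}.
Read '1': {s1, s2, s4, s6} → {s2, s5, s6}.
Read '2': {s2, s5, s6} → {s1, s2, s3, s6}.
Read '1': {s1, s2, s3, s6} → {s1, s2, s4, s5}.
Read '0': {s1, s2, s4, s5} → {s1, s2, s3, s4, s6}.
Read '1': {s1, s2, s3, s4, s6} → {s1, s2, s4, s5, s6}.
State s3 is not in {s1, s2, s4, s5, s6}.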